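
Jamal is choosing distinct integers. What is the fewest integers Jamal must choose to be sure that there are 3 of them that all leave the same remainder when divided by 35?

71

The 35 residue classes mod 35 are the pigeonholes.
With 70 integers one could put 2 in each residue class and have no class reach 3.
The 71st integer pushes some class to 3, so 35·2 + 1 = 71.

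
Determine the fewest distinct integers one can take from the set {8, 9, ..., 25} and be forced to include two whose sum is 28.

A set avoiding the sum 28 can contain at most one of each pair {x, 28−x}, plus the 6 elements whose complement lies outside the range or equal to its own complement.
The integers 14, …, 25 (12 of them) are such a set: any two sum to at least 14+15 = 29 > 28.
By pigeonhole, any 13th integer completes one of the 6 pairs, so 13 choices force a sum of 28.

13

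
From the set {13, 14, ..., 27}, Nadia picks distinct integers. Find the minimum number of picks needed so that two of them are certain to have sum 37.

Group the elements by complementary pair {x, 37−x}: {13,24}, {14,23}, {15,22}, …, giving 6 two-element pairs and 3 integers whose partner 37−x falls outside [13,27].
Treating each of those 9 groups as a pigeonhole, one can pick one integer per group — 9 integers — with no two summing to 37.
The 10th integer lands in an occupied pair, forcing a sum of 37.

10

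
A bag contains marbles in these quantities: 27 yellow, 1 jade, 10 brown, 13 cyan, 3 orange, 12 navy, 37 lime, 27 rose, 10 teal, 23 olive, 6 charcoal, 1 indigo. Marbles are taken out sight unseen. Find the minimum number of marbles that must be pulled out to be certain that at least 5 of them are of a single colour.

The 12 colours are the holes; the marbles drawn are the pigeons.
To avoid 5 of any one colour, the worst case takes at most 4 of each colour, or every marble of a colour that has fewer than 4.
That gives 4 + 1 + 4 + 4 + 3 + 4 + 4 + 4 + 4 + 4 + 4 + 1 = 41 marbles with no colour reaching 5.
The next marble forces some colour to 5, so 41 + 1 = 42.

42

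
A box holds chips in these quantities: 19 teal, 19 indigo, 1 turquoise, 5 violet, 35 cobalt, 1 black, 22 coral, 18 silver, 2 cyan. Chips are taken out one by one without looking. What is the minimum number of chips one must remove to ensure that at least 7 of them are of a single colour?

40

An adversary could hand out at most 6 chips per colour (4 colours run out sooner): 6 + 6 + 1 + 5 + 6 + 1 + 6 + 6 + 2 = 39 chips and still no colour has 7.
By the pigeonhole principle, one more chip lands in a colour already at 6, so 40 draws are enough and 39 are not.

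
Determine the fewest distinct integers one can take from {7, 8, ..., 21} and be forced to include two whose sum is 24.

Group the elements by complementary pair {x, 24−x}: {7,17}, {8,16}, {9,15}, …, giving 5 two-element pairs, the single value 12 (it cannot pair with itself since the integers are distinct), and 4 integers whose partner 24−x falls outside [7,21].
Pigeonhole: treating each of those 10 groups as a pigeonhole, one can pick one integer per group — 10 integers — with no two summing to 24.
The 11th integer lands in an occupied pair, forcing a sum of 24.

11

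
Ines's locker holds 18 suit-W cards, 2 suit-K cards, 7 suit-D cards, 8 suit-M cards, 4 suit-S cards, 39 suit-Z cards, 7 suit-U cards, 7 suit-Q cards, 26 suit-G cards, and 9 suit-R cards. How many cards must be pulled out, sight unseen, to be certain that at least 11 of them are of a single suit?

An adversary could hand out at most 10 cards per suit (7 suits run out sooner): 10 + 2 + 7 + 8 + 4 + 10 + 7 + 7 + 10 + 9 = 74 cards and still no suit has 11.
One more card lands in a suit already at 10, so 75 draws are enough and 74 are not.

75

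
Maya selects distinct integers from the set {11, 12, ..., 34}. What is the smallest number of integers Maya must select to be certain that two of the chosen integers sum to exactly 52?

Two chosen integers sum to 52 exactly when both halves of some pair {x, 52−x} with 18 ≤ x ≤ 52−x ≤ 34 are chosen — 8 such pairs.
The remaining 8 elements (those with no distinct partner in range) can never complete a 52-sum, so the worst case takes all of them and one from each pair: 8 + 8 = 16.
The 17th integer has to be the second member of some pair, so 16 + 1 = 17.

17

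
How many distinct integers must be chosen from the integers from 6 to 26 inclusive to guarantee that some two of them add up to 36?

14

Group the elements by complementary pair {x, 36−x}: {10,26}, {11,25}, {12,24}, …, giving 8 two-element pairs; the single value 18 (it cannot pair with itself since the integers are distinct); and 4 integers whose partner 36−x falls outside [6,26].
By pigeonhole, treating each of those 13 groups as a pigeonhole, one can pick one integer per group — 13 integers — with no two summing to 36.
The 14th integer lands in an occupied pair, forcing a sum of 36.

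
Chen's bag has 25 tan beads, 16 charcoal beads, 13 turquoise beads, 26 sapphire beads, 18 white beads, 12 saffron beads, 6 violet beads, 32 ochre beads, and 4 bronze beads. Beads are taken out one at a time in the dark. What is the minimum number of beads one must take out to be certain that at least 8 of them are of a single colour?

60

The 9 colours are the holes; the beads drawn are the pigeons.
To avoid 8 of any one colour, the worst case takes at most 7 of each colour, or every bead of a colour that has fewer than 7.
That gives 7 + 7 + 7 + 7 + 7 + 7 + 6 + 7 + 4 = 59 beads with no colour reaching 8.
The next bead forces some colour to 8, so 59 + 1 = 60.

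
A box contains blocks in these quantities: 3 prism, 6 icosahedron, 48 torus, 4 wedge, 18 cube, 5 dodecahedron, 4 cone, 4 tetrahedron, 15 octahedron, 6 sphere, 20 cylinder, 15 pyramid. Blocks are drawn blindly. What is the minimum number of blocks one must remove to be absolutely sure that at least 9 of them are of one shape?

73

An adversary could hand out at most 8 blocks per shape (7 shapes run out sooner): 3 + 6 + 8 + 4 + 8 + 5 + 4 + 4 + 8 + 6 + 8 + 8 = 72 blocks and still no shape has 9.
One more block lands in a shape already at 8, so 73 draws are enough and 72 are not.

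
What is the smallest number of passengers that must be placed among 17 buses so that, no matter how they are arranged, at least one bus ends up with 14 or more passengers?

222

With 221 passengers one could put exactly 13 in each of the 17 buses, and no bus would reach 14.
By the pigeonhole principle, one more passenger must land in a bus that already has 13, giving it 14.
So 17 × 13 + 1 = 222 passengers are required.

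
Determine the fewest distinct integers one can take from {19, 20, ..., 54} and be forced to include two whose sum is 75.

20

Two chosen integers sum to 75 exactly when both halves of some pair {x, 75−x} with 21 ≤ x ≤ 75−x ≤ 54 are chosen — 17 such pairs.
The remaining 2 elements (those with no distinct partner in range) can never complete a 75-sum, so the worst case takes all of them and one from each pair: 2 + 17 = 19.
By the pigeonhole principle, the 20th integer has to be the second member of some pair, so 19 + 1 = 20.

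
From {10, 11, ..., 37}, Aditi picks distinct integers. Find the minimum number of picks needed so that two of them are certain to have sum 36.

21

A set avoiding the sum 36 can contain at most one of each pair {x, 36−x}, plus the 12 elements whose complement lies outside the range or equal to its own complement.
The integers 18, …, 37 (20 of them) are such a set: any two sum to at least 18+19 = 37 > 36.
Any 21st integer completes one of the 8 pairs, so 21 choices force a sum of 36.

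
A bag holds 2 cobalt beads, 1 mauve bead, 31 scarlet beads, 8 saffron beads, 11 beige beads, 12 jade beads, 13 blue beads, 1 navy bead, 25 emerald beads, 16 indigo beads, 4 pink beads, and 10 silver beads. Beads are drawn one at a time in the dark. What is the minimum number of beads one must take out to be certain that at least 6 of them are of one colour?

By pigeonhole, the 12 colours are the holes; the beads drawn are the pigeons.
To avoid 6 of any one colour, the worst case takes at most 5 of each colour, or every bead of a colour that has fewer than 5.
That gives 2 + 1 + 5 + 5 + 5 + 5 + 5 + 1 + 5 + 5 + 4 + 5 = 48 beads with no colour reaching 6.
The next bead forces some colour to 6, so 48 + 1 = 49.

49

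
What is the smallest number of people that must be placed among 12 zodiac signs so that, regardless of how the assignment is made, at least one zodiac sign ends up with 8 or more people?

With 84 people one could put exactly 7 in each of the 12 zodiac signs, and no zodiac sign would reach 8.
Pigeonhole: one more person must land in a zodiac sign that already has 7, giving it 8.
So 12 × 7 + 1 = 85 people are required.

85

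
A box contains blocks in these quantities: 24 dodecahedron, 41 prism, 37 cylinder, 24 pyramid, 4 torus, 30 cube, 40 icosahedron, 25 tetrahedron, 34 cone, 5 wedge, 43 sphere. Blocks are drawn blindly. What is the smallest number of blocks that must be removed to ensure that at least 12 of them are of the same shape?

109

The 11 shapes are the holes; the blocks drawn are the pigeons.
To avoid 12 of any one shape, the worst case takes at most 11 of each shape, or every block of a shape that has fewer than 11.
That gives 11 + 11 + 11 + 11 + 4 + 11 + 11 + 11 + 11 + 5 + 11 = 108 blocks with no shape reaching 12.
The next block forces some shape to 12, so 108 + 1 = 109.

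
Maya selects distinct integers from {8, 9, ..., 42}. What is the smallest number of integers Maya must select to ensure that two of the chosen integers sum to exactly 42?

23

Group the elements by complementary pair {x, 42−x}: {8,34}, {9,33}, {10,32}, …, giving 13 two-element pairs, the single value 21 (it cannot pair with itself since the integers are distinct), and 8 integers whose partner 42−x falls outside [8,42].
Treating each of those 22 groups as a pigeonhole, one can pick one integer per group — 22 integers — with no two summing to 42.
The 23rd integer lands in an occupied pair, forcing a sum of 42.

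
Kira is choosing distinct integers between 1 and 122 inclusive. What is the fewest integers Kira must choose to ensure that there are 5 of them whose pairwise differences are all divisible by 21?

Integers whose pairwise differences are multiples of 21 are exactly those sharing a remainder mod 21. Pigeonhole: the 21 residue classes mod 21 are the pigeonholes.
With 84 integers one could put 4 in each residue class and have no class reach 5.
The 85th integer pushes some class to 5, so 21·4 + 1 = 85.

85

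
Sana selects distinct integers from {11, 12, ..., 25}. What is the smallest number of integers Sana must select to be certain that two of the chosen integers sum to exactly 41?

11

Group the elements by complementary pair {x, 41−x}: {16,25}, {17,24}, {18,23}, …, giving 5 two-element pairs and 5 integers whose partner 41−x falls outside [11,25].
Treating each of those 10 groups as a pigeonhole, one can pick one integer per group — 10 integers — with no two summing to 41.
The 11th integer lands in an occupied pair, forcing a sum of 41.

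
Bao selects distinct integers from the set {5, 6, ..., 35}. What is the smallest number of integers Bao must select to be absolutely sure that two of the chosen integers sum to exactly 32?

21

Two chosen integers sum to 32 exactly when both halves of some pair {x, 32−x} with 5 ≤ x ≤ 32−x ≤ 27 are chosen — 11 such pairs.
The remaining 9 elements (those with no distinct partner in range) can never complete a 32-sum, so the worst case takes all of them and one from each pair: 9 + 11 = 20.
The 21st integer has to be the second member of some pair, so 20 + 1 = 21.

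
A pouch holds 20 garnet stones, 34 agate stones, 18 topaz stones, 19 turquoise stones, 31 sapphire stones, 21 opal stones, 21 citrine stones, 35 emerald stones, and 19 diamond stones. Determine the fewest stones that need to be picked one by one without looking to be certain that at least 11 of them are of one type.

91

An adversary could hand out at most 10 stones per type: 10 + 10 + 10 + 10 + 10 + 10 + 10 + 10 + 10 = 90 stones and still no type has 11.
By the pigeonhole principle, one more stone lands in a type already at 10, so 91 draws are enough and 90 are not.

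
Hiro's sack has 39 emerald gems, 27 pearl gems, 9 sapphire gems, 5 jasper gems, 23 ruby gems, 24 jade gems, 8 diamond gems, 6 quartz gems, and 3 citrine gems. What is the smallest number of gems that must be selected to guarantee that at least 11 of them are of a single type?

72

By the pigeonhole principle, put each drawn gem into a box by type. The largest draw with every box below 11 takes min(count, 10) from each type; types with fewer than 10 contribute all they have.
Σ min(cᵢ, 10) = 10 + 10 + 9 + 5 + 10 + 10 + 8 + 6 + 3 = 71.
Draw number 71 + 1 = 72 must push one box to 11.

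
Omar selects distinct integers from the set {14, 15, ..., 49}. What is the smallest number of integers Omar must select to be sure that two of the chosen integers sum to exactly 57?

Group the elements by complementary pair {x, 57−x}: {14,43}, {15,42}, {16,41}, …, giving 15 two-element pairs and 6 integers whose partner 57−x falls outside [14,49].
Pigeonhole: treating each of those 21 groups as a pigeonhole, one can pick one integer per group — 21 integers — with no two summing to 57.
The 22nd integer lands in an occupied pair, forcing a sum of 57.

22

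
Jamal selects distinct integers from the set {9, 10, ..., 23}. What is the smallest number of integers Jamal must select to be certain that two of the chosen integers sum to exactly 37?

A set avoiding the sum 37 can contain at most one of each pair {x, 37−x}, plus the 5 elements whose complement lies outside the range.
The integers 9, …, 18 (10 of them) are such a set: any two sum to at least 9+10 = 19 and at most 17+18 = 35 < 37.
Any 11th integer completes one of the 5 pairs, so 11 choices force a sum of 37.

11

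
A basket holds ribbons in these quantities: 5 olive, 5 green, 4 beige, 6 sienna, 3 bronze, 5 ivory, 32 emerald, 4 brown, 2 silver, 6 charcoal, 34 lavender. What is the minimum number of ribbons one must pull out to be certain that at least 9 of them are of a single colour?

Pigeonhole: the 11 colours are the holes; the ribbons drawn are the pigeons.
To avoid 9 of any one colour, the worst case takes at most 8 of each colour, or every ribbon of a colour that has fewer than 8.
That gives 5 + 5 + 4 + 6 + 3 + 5 + 8 + 4 + 2 + 6 + 8 = 56 ribbons with no colour reaching 9.
The next ribbon forces some colour to 9, so 56 + 1 = 57.

57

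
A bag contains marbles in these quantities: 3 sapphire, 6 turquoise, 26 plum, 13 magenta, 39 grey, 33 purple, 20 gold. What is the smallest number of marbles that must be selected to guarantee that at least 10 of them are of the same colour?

55

Pigeonhole: put each drawn marble into a box by colour. The largest draw with every box below 10 takes min(count, 9) from each colour; colours with fewer than 9 contribute all they have.
Σ min(cᵢ, 9) = 3 + 6 + 9 + 9 + 9 + 9 + 9 = 54.
Draw number 54 + 1 = 55 must push one box to 10.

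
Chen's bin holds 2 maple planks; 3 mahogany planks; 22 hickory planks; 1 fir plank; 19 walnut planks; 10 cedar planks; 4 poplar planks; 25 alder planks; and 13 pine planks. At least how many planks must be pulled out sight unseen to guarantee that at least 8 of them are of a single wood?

46

Put each drawn plank into a box by wood. The largest draw with every box below 8 takes min(count, 7) from each wood; woods with fewer than 7 contribute all they have.
Σ min(cᵢ, 7) = 2 + 3 + 7 + 1 + 7 + 7 + 4 + 7 + 7 = 45.
Draw number 45 + 1 = 46 must push one box to 8.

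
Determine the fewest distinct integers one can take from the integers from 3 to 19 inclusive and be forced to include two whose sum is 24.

Group the elements by complementary pair {x, 24−x}: {5,19}, {6,18}, {7,17}, …, giving 7 two-element pairs, the single value 12 (it cannot pair with itself since the integers are distinct), and 2 integers whose partner 24−x falls outside [3,19].
Treating each of those 10 groups as a pigeonhole, one can pick one integer per group — 10 integers — with no two summing to 24.
The 11th integer lands in an occupied pair, forcing a sum of 24.

11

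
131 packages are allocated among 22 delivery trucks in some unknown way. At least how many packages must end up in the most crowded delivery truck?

By pigeonhole, the 22 delivery trucks are the holes and the 131 packages are the pigeons.
If every delivery truck held at most 5 packages, the total would be at most 22 × 5 = 110, which is less than 131.
So some delivery truck holds at least ⌈131/22⌉ = 6 packages.

6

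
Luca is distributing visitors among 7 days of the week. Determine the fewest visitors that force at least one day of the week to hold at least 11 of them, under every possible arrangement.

71

With 70 visitors one could put exactly 10 in each of the 7 days of the week, and no day of the week would reach 11.
By pigeonhole, one more visitor must land in a day of the week that already has 10, giving it 11.
So 7 × 10 + 1 = 71 visitors are required.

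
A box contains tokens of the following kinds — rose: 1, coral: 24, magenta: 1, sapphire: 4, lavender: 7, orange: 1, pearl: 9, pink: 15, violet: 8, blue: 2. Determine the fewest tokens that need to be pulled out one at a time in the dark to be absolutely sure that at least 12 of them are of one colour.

56

Pigeonhole: the 10 colours are the holes; the tokens drawn are the pigeons.
To avoid 12 of any one colour, the worst case takes at most 11 of each colour, or every token of a colour that has fewer than 11.
That gives 1 + 11 + 1 + 4 + 7 + 1 + 9 + 11 + 8 + 2 = 55 tokens with no colour reaching 12.
The next token forces some colour to 12, so 55 + 1 = 56.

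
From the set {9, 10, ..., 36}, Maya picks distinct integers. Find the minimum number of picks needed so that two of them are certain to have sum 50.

A set avoiding the sum 50 can contain at most one of each pair {x, 50−x}, plus the 6 elements whose complement lies outside the range or equal to its own complement.
The integers 9, …, 25 (17 of them) are such a set: any two sum to at least 9+10 = 19 and at most 24+25 = 49 < 50.
Pigeonhole: any 18th integer completes one of the 11 pairs, so 18 choices force a sum of 50.

18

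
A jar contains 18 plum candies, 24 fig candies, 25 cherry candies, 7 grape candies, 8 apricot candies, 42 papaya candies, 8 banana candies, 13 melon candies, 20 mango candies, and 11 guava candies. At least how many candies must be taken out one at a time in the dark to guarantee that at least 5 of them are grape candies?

In the worst case for collecting grape candies, every non-grape candy comes out first.
There are 18 + 24 + 25 + 8 + 42 + 8 + 13 + 20 + 11 = 169 non-grape candies altogether.
After those, each further candy must be grape, so 169 + 5 = 174 draws guarantee 5 grape candies.

174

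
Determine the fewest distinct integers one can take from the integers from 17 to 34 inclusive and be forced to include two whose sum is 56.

13

A set avoiding the sum 56 can contain at most one of each pair {x, 56−x}, plus the 6 elements whose complement lies outside the range or equal to its own complement.
The integers 17, …, 28 (12 of them) are such a set: any two sum to at least 17+18 = 35 and at most 27+28 = 55 < 56.
Pigeonhole: any 13th integer completes one of the 6 pairs, so 13 choices force a sum of 56.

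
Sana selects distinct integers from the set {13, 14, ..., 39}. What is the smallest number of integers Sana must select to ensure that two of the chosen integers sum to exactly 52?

Two chosen integers sum to 52 exactly when both halves of some pair {x, 52−x} with 13 ≤ x ≤ 52−x ≤ 39 are chosen — 13 such pairs.
The remaining 1 element (those with no distinct partner in range) can never complete a 52-sum, so the worst case takes all of them and one from each pair: 1 + 13 = 14.
By the pigeonhole principle, the 15th integer has to be the second member of some pair, so 14 + 1 = 15.

15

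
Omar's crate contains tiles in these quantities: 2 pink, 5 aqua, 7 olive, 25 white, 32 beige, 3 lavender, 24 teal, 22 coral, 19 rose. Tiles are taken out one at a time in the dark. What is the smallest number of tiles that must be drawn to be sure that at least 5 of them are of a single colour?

34

Put each drawn tile into a box by colour. The largest draw with every box below 5 takes min(count, 4) from each colour; colours with fewer than 4 contribute all they have.
Σ min(cᵢ, 4) = 2 + 4 + 4 + 4 + 4 + 3 + 4 + 4 + 4 = 33.
Draw number 33 + 1 = 34 must push one box to 5.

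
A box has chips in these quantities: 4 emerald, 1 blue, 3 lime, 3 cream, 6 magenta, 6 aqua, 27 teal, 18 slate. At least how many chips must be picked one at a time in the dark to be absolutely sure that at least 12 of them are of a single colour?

By pigeonhole, the 8 colours are the holes; the chips drawn are the pigeons.
To avoid 12 of any one colour, the worst case takes at most 11 of each colour, or every chip of a colour that has fewer than 11.
That gives 4 + 1 + 3 + 3 + 6 + 6 + 11 + 11 = 45 chips with no colour reaching 12.
The next chip forces some colour to 12, so 45 + 1 = 46.

46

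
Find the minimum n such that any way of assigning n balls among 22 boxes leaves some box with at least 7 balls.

With 132 balls one could put exactly 6 in each of the 22 boxes, and no box would reach 7.
By pigeonhole, one more ball must land in a box that already has 6, giving it 7.
So 22 × 6 + 1 = 133 balls are required.

133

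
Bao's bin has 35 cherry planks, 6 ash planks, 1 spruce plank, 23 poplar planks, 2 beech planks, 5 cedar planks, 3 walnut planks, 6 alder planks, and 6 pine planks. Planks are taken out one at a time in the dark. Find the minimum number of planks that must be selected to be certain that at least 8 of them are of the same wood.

44

An adversary could hand out at most 7 planks per wood (7 woods run out sooner): 7 + 6 + 1 + 7 + 2 + 5 + 3 + 6 + 6 = 43 planks and still no wood has 8.
Pigeonhole: one more plank lands in a wood already at 7, so 44 draws are enough and 43 are not.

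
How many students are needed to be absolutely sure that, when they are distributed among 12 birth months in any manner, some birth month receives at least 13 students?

145

With 144 students one could put exactly 12 in each of the 12 birth months, and no birth month would reach 13.
By the pigeonhole principle, one more student must land in a birth month that already has 12, giving it 13.
So 12 × 12 + 1 = 145 students are required.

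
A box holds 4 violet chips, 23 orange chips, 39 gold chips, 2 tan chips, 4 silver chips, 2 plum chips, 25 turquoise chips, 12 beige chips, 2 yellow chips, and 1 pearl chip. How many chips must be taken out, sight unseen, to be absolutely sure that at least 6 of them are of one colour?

By pigeonhole, the 10 colours are the holes; the chips drawn are the pigeons.
To avoid 6 of any one colour, the worst case takes at most 5 of each colour, or every chip of a colour that has fewer than 5.
That gives 4 + 5 + 5 + 2 + 4 + 2 + 5 + 5 + 2 + 1 = 35 chips with no colour reaching 6.
The next chip forces some colour to 6, so 35 + 1 = 36.

36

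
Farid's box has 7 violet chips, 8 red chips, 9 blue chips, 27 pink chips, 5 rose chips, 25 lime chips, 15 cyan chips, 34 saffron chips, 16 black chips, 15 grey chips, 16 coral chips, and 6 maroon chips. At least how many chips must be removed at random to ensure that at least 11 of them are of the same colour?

106

Put each drawn chip into a box by colour. The largest draw with every box below 11 takes min(count, 10) from each colour; colours with fewer than 10 contribute all they have.
Σ min(cᵢ, 10) = 7 + 8 + 9 + 10 + 5 + 10 + 10 + 10 + 10 + 10 + 10 + 6 = 105.
Draw number 105 + 1 = 106 must push one box to 11.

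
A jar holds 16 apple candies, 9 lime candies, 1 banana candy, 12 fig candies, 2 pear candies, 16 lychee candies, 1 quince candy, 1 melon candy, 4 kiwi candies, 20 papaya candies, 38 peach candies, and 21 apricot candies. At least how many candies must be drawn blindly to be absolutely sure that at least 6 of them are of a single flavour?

Put each drawn candy into a box by flavour. The largest draw with every box below 6 takes min(count, 5) from each flavour; flavours with fewer than 5 contribute all they have.
Σ min(cᵢ, 5) = 5 + 5 + 1 + 5 + 2 + 5 + 1 + 1 + 4 + 5 + 5 + 5 = 44.
Draw number 44 + 1 = 45 must push one box to 6.

45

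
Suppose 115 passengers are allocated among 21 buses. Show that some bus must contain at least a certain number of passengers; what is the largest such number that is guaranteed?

6

The 21 buses are the holes and the 115 passengers are the pigeons.
If every bus held at most 5 passengers, the total would be at most 21 × 5 = 105, which is less than 115.
So some bus holds at least ⌈115/21⌉ = 6 passengers.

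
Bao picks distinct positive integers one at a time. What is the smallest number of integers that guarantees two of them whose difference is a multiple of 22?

Integers whose pairwise differences are multiples of 22 are exactly those sharing a remainder mod 22. The 22 residue classes mod 22 are the pigeonholes.
With 22 integers one could put 1 in each residue class and have no class reach 2.
The 23rd integer pushes some class to 2, so 22·1 + 1 = 23.

23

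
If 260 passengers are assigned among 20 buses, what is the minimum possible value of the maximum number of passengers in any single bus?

13

The 20 buses are the holes and the 260 passengers are the pigeons.
If every bus held at most 12 passengers, the total would be at most 20 × 12 = 240, which is less than 260.
So some bus holds at least ⌈260/20⌉ = 13 passengers.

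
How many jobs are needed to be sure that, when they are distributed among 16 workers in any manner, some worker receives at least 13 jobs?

193

With 192 jobs one could put exactly 12 in each of the 16 workers, and no worker would reach 13.
One more job must land in a worker that already has 12, giving it 13.
So 16 × 12 + 1 = 193 jobs are required.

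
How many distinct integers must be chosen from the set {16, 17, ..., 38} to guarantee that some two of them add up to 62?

A set avoiding the sum 62 can contain at most one of each pair {x, 62−x}, plus the 9 elements whose complement lies outside the range or equal to its own complement.
The integers 16, …, 31 (16 of them) are such a set: any two sum to at least 16+17 = 33 and at most 30+31 = 61 < 62.
Any 17th integer completes one of the 7 pairs, so 17 choices force a sum of 62.

17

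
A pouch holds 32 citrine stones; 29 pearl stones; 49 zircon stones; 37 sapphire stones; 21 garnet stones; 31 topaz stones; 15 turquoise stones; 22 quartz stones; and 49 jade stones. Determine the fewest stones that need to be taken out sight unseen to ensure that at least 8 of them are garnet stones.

272

In the worst case for collecting garnet stones, every non-garnet stone comes out first.
There are 32 + 29 + 49 + 37 + 31 + 15 + 22 + 49 = 264 non-garnet stones altogether.
After those, each further stone must be garnet, so 264 + 8 = 272 draws guarantee 8 garnet stones.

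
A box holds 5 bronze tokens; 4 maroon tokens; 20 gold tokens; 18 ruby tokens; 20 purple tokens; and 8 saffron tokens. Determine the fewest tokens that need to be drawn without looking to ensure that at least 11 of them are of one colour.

48

An adversary could hand out at most 10 tokens per colour (bronze, maroon, saffron run out sooner): 5 + 4 + 10 + 10 + 10 + 8 = 47 tokens and still no colour has 11.
By pigeonhole, one more token lands in a colour already at 10, so 48 draws are enough and 47 are not.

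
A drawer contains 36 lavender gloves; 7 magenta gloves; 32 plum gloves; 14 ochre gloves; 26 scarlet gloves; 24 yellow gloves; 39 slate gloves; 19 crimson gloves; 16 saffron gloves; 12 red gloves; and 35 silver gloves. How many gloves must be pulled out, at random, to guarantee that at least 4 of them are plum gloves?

In the worst case for collecting plum gloves, every non-plum glove comes out first.
There are 36 + 7 + 14 + 26 + 24 + 39 + 19 + 16 + 12 + 35 = 228 non-plum gloves altogether.
After those, each further glove must be plum, so 228 + 4 = 232 draws guarantee 4 plum gloves.

232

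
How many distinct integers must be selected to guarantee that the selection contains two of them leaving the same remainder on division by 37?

By pigeonhole, the 37 residue classes mod 37 are the pigeonholes.
With 37 integers one could put 1 in each residue class and have no class reach 2.
The 38th integer pushes some class to 2, so 37·1 + 1 = 38.

38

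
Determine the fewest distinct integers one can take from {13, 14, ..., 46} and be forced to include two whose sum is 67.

22

A set avoiding the sum 67 can contain at most one of each pair {x, 67−x}, plus the 8 elements whose complement lies outside the range.
The integers 13, …, 33 (21 of them) are such a set: any two sum to at least 13+14 = 27 and at most 32+33 = 65 < 67.
By the pigeonhole principle, any 22nd integer completes one of the 13 pairs, so 22 choices force a sum of 67.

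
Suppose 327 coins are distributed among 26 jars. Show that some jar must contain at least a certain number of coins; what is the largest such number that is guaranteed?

13

By the pigeonhole principle, the 26 jars are the holes and the 327 coins are the pigeons.
If every jar held at most 12 coins, the total would be at most 26 × 12 = 312, which is less than 327.
So some jar holds at least ⌈327/26⌉ = 13 coins.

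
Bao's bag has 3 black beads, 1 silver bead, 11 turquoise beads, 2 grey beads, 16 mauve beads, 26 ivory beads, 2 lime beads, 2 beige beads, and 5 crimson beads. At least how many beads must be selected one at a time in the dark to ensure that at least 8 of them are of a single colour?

By the pigeonhole principle, the 9 colours are the holes; the beads drawn are the pigeons.
To avoid 8 of any one colour, the worst case takes at most 7 of each colour, or every bead of a colour that has fewer than 7.
That gives 3 + 1 + 7 + 2 + 7 + 7 + 2 + 2 + 5 = 36 beads with no colour reaching 8.
The next bead forces some colour to 8, so 36 + 1 = 37.

37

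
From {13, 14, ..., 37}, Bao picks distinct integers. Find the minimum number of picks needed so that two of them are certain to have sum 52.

Two chosen integers sum to 52 exactly when both halves of some pair {x, 52−x} with 15 ≤ x ≤ 52−x ≤ 37 are chosen — 11 such pairs.
The remaining 3 elements (those with no distinct partner in range) can never complete a 52-sum, so the worst case takes all of them and one from each pair: 3 + 11 = 14.
Pigeonhole: the 15th integer has to be the second member of some pair, so 14 + 1 = 15.

15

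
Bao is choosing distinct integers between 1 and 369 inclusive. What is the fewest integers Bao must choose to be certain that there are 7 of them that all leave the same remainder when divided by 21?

127

By pigeonhole, the 21 residue classes mod 21 are the pigeonholes.
With 126 integers one could put 6 in each residue class and have no class reach 7.
The 127th integer pushes some class to 7, so 21·6 + 1 = 127.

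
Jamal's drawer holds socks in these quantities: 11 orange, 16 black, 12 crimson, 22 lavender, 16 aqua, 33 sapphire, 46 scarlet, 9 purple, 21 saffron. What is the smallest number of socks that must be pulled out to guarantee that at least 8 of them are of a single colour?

Put each drawn sock into a box by colour. The largest draw with every box below 8 takes min(count, 7) from each colour.
Σ min(cᵢ, 7) = 7 + 7 + 7 + 7 + 7 + 7 + 7 + 7 + 7 = 63.
Draw number 63 + 1 = 64 must push one box to 8.

64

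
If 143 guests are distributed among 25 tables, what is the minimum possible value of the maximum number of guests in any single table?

6

By the pigeonhole principle, the 25 tables are the holes and the 143 guests are the pigeons.
If every table held at most 5 guests, the total would be at most 25 × 5 = 125, which is less than 143.
So some table holds at least ⌈143/25⌉ = 6 guests.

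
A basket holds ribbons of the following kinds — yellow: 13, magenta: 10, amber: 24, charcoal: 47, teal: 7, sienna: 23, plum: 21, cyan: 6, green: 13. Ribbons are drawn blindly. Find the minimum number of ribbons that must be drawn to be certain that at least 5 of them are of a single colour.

An adversary could hand out at most 4 ribbons per colour: 4 + 4 + 4 + 4 + 4 + 4 + 4 + 4 + 4 = 36 ribbons and still no colour has 5.
One more ribbon lands in a colour already at 4, so 37 draws are enough and 36 are not.

37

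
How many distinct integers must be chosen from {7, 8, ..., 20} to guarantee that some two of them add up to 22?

A set avoiding the sum 22 can contain at most one of each pair {x, 22−x}, plus the 6 elements whose complement lies outside the range or equal to its own complement.
The integers 11, …, 20 (10 of them) are such a set: any two sum to at least 11+12 = 23 > 22.
By pigeonhole, any 11th integer completes one of the 4 pairs, so 11 choices force a sum of 22.

11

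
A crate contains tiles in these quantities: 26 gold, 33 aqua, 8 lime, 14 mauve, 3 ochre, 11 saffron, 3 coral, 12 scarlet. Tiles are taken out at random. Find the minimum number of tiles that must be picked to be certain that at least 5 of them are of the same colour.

31

An adversary could hand out at most 4 tiles per colour (ochre, coral run out sooner): 4 + 4 + 4 + 4 + 3 + 4 + 3 + 4 = 30 tiles and still no colour has 5.
By pigeonhole, one more tile lands in a colour already at 4, so 31 draws are enough and 30 are not.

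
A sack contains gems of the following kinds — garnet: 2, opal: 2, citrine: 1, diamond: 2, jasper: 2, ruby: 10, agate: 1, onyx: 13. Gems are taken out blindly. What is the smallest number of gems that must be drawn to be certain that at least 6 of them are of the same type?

Put each drawn gem into a box by type. The largest draw with every box below 6 takes min(count, 5) from each type; types with fewer than 5 contribute all they have.
Σ min(cᵢ, 5) = 2 + 2 + 1 + 2 + 2 + 5 + 1 + 5 = 20.
Draw number 20 + 1 = 21 must push one box to 6.

21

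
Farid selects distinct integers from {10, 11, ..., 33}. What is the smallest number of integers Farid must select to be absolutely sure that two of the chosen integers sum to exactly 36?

Two chosen integers sum to 36 exactly when both halves of some pair {x, 36−x} with 10 ≤ x ≤ 36−x ≤ 26 are chosen — 8 such pairs.
The remaining 8 elements (those with no distinct partner in range) can never complete a 36-sum, so the worst case takes all of them and one from each pair: 8 + 8 = 16.
Pigeonhole: the 17th integer has to be the second member of some pair, so 16 + 1 = 17.

17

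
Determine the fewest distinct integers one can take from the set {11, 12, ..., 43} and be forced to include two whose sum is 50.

Group the elements by complementary pair {x, 50−x}: {11,39}, {12,38}, {13,37}, …, giving 14 two-element pairs, the single value 25 (it cannot pair with itself since the integers are distinct), and 4 integers whose partner 50−x falls outside [11,43].
Treating each of those 19 groups as a pigeonhole, one can pick one integer per group — 19 integers — with no two summing to 50.
The 20th integer lands in an occupied pair, forcing a sum of 50.

20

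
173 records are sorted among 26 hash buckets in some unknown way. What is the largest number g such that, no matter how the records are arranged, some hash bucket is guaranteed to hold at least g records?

By pigeonhole, the 26 hash buckets are the holes and the 173 records are the pigeons.
If every hash bucket held at most 6 records, the total would be at most 26 × 6 = 156, which is less than 173.
So some hash bucket holds at least ⌈173/26⌉ = 7 records.

7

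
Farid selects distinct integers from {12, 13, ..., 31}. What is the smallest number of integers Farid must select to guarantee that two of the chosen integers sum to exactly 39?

Two chosen integers sum to 39 exactly when both halves of some pair {x, 39−x} with 12 ≤ x ≤ 39−x ≤ 27 are chosen — 8 such pairs.
The remaining 4 elements (those with no distinct partner in range) can never complete a 39-sum, so the worst case takes all of them and one from each pair: 4 + 8 = 12.
The 13th integer has to be the second member of some pair, so 12 + 1 = 13.

13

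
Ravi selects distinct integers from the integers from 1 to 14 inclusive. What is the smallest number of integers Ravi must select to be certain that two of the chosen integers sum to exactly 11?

10

A set avoiding the sum 11 can contain at most one of each pair {x, 11−x}, plus the 4 elements whose complement lies outside the range.
The integers 6, …, 14 (9 of them) are such a set: any two sum to at least 6+7 = 13 > 11.
Any 10th integer completes one of the 5 pairs, so 10 choices force a sum of 11.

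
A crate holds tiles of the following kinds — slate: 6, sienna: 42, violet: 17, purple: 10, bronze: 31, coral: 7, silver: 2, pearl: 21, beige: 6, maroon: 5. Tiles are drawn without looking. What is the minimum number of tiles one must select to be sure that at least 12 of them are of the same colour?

By the pigeonhole principle, put each drawn tile into a box by colour. The largest draw with every box below 12 takes min(count, 11) from each colour; colours with fewer than 11 contribute all they have.
Σ min(cᵢ, 11) = 6 + 11 + 11 + 10 + 11 + 7 + 2 + 11 + 6 + 5 = 80.
Draw number 80 + 1 = 81 must push one box to 12.

81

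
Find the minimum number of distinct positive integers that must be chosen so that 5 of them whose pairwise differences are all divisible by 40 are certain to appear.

161

Integers whose pairwise differences are multiples of 40 are exactly those sharing a remainder mod 40. By pigeonhole, the 40 residue classes mod 40 are the pigeonholes.
With 160 integers one could put 4 in each residue class and have no class reach 5.
The 161st integer pushes some class to 5, so 40·4 + 1 = 161.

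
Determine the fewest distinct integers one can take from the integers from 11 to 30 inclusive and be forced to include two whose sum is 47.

14

Two chosen integers sum to 47 exactly when both halves of some pair {x, 47−x} with 17 ≤ x ≤ 47−x ≤ 30 are chosen — 7 such pairs.
The remaining 6 elements (those with no distinct partner in range) can never complete a 47-sum, so the worst case takes all of them and one from each pair: 6 + 7 = 13.
By the pigeonhole principle, the 14th integer has to be the second member of some pair, so 13 + 1 = 14.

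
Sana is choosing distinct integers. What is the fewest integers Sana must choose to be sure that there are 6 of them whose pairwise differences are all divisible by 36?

Integers whose pairwise differences are multiples of 36 are exactly those sharing a remainder mod 36. By the pigeonhole principle, the 36 residue classes mod 36 are the pigeonholes.
With 180 integers one could put 5 in each residue class and have no class reach 6.
The 181st integer pushes some class to 6, so 36·5 + 1 = 181.

181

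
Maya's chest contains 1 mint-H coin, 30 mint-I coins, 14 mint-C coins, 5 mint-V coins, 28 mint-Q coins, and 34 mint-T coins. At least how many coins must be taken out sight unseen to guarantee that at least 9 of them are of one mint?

An adversary could hand out at most 8 coins per mint (mint-H, mint-V run out sooner): 1 + 8 + 8 + 5 + 8 + 8 = 38 coins and still no mint has 9.
By pigeonhole, one more coin lands in a mint already at 8, so 39 draws are enough and 38 are not.

39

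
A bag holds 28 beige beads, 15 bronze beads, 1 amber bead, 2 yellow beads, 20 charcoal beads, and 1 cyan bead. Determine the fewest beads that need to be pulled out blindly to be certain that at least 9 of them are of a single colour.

29

Pigeonhole: put each drawn bead into a box by colour. The largest draw with every box below 9 takes min(count, 8) from each colour; colours with fewer than 8 contribute all they have.
Σ min(cᵢ, 8) = 8 + 8 + 1 + 2 + 8 + 1 = 28.
Draw number 28 + 1 = 29 must push one box to 9.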